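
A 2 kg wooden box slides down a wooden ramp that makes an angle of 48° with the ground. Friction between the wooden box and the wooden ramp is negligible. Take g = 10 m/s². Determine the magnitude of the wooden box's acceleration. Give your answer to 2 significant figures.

Resolving the weight along the incline: the component pulling the wooden box down the slope is mg sin 48° = 2 × 10 × 0.7431 = 14.862 N, and the normal force is N = mg cos 48° = 2 × 10 × 0.6691 = 13.382 N.
With no friction the net force along the incline is 14.862 N, so a = g sin 48° = 14.862 / 2 = 7.4310 m/s².

7.4 m/s²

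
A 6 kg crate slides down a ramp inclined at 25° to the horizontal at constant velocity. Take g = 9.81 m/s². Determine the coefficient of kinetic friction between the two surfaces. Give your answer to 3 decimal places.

At constant velocity the net force along the incline is zero: mg sin 25° = μ mg cos 25°.
So μ = tan 25° = 0.4226 / 0.9063 = 0.4663.

0.466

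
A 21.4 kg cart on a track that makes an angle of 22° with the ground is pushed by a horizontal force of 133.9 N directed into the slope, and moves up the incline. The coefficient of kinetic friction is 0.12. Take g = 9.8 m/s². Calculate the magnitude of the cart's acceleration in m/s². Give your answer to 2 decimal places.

0.76 m/s²

The horizontal push has components F cos 22° = 133.9 × 0.9272 = 124.152 N up the incline and F sin 22° = 133.9 × 0.3746 = 50.159 N pressing into the surface.
The normal force is therefore N = mg cos 22° + F sin 22° = 194.452 + 50.159 = 244.611 N, and kinetic friction down the slope is μN = 0.12 × 244.611 = 29.353 N.
Along the incline: F cos 22° − mg sin 22° − μN = ma, so 124.152 − 78.561 − 29.353 = 21.4 a, giving a = 0.7588 m/s².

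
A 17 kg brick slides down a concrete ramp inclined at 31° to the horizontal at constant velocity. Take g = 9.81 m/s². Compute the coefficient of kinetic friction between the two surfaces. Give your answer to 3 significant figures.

At constant velocity the net force along the incline is zero: mg sin 31° = μ mg cos 31°.
So μ = tan 31° = 0.5150 / 0.8572 = 0.6008.

0.601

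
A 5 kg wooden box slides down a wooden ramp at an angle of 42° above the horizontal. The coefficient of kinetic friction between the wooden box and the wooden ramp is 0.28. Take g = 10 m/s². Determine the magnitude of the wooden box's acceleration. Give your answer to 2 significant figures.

4.6 m/s²

Resolving the weight along the incline: the component pulling the wooden box down the slope is mg sin 42° = 5 × 10 × 0.6691 = 33.455 N, and the normal force is N = mg cos 42° = 5 × 10 × 0.7431 = 37.155 N.
Kinetic friction acts up the slope with magnitude f = μN = 0.28 × 37.155 = 10.403 N.
Net force along the incline is 33.455 − 10.403 = 23.052 N, so a = 23.052 / 5 = 4.6104 m/s².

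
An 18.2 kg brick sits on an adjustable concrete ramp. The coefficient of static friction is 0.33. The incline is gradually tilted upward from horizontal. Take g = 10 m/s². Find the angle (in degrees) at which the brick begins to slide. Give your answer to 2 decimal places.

At the threshold of sliding, static friction is at its maximum μ_s N and exactly balances the weight component along the incline: mg sin θ = μ_s mg cos θ.
Hence tan θ = μ_s = 0.33, so θ = arctan(0.33) = 18.2629°.

18.26°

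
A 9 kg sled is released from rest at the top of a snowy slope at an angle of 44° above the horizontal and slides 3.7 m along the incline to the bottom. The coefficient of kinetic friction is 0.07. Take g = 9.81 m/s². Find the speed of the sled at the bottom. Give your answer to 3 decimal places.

6.839 m/s

The weight component along the incline is mg sin 44° = 61.331 N and the normal force is N = mg cos 44° = 63.511 N.
Friction up the slope is f = μN = 0.07 × 63.511 = 4.446 N, so the net downslope force is 61.331 − 4.446 = 56.885 N and a = 56.885 / 9 = 6.3206 m/s².
Starting from rest over a distance of 3.7 m, v² = 2aL = 2 × 6.3206 × 3.7 = 46.7724, so v = 6.8390 m/s.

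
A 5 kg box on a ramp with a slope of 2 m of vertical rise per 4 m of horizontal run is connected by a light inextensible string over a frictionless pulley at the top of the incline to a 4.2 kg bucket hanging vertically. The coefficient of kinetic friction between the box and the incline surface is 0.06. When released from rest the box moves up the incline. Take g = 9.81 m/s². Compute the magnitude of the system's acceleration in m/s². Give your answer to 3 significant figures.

For the box on the incline: the weight component along the slope is m₁g sin 26.57° = 5 × 9.81 × 0.4472 = 21.935 N and the normal force is N = m₁g cos 26.57° = 43.872 N.
Kinetic friction opposes the box's motion up the incline: f = μN = 0.06 × 43.872 = 2.632 N acting down the slope.
Newton's second law for the box (up-slope positive): T − 21.935 − 2.632 = 5 a. For the hanging bucket (downward positive): 4.2 × 9.81 − T = 4.2 a.
Adding the two equations eliminates T: 16.635 = 9.2 a, so a = 1.8082 m/s².

1.81 m/s²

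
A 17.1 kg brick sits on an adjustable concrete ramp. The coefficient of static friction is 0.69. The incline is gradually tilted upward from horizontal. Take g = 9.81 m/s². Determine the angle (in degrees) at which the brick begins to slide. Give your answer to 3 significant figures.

34.6°

At the threshold of sliding, static friction is at its maximum μ_s N and exactly balances the weight component along the incline: mg sin θ = μ_s mg cos θ.
Hence tan θ = μ_s = 0.69, so θ = arctan(0.69) = 34.6057°.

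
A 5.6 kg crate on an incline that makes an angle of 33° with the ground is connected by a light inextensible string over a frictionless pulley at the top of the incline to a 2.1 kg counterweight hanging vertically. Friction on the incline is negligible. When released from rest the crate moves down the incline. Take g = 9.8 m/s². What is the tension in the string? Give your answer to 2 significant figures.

For the crate on the incline: the weight component along the slope is m₁g sin 33° = 5.6 × 9.8 × 0.5446 = 29.888 N and the normal force is N = m₁g cos 33° = 46.026 N.
Newton's second law for the crate (down-slope positive): 29.888 − T = 5.6 a. For the hanging counterweight (upward positive): T − 2.1 × 9.8 = 2.1 a.
Adding the two equations eliminates T: 9.308 = 7.7 a, so a = 1.2088 m/s².
Then from the hanging counterweight's equation, T = 2.1 × (9.8 + 1.2088) = 23.118 N.

23 N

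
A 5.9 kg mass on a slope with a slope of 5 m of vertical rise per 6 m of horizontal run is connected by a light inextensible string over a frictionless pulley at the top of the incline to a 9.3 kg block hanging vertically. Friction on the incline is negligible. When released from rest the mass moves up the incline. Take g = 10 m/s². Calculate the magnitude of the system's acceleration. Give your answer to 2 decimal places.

For the mass on the incline: the weight component along the slope is m₁g sin 39.81° = 5.9 × 10 × 0.6402 = 37.772 N and the normal force is N = m₁g cos 39.81° = 45.325 N.
Newton's second law for the mass (up-slope positive): T − 37.772 = 5.9 a. For the hanging block (downward positive): 9.3 × 10 − T = 9.3 a.
Adding the two equations eliminates T: 55.228 = 15.2 a, so a = 3.6334 m/s².

3.63 m/s²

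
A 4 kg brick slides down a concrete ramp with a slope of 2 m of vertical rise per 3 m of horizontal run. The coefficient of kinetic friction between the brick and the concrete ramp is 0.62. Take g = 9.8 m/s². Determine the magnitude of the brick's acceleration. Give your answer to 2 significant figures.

0.38 m/s²

Resolving the weight along the incline: the component pulling the brick down the slope is mg sin 33.69° = 4 × 9.8 × 0.5547 = 21.744 N, and the normal force is N = mg cos 33.69° = 4 × 9.8 × 0.8321 = 32.618 N.
Kinetic friction acts up the slope with magnitude f = μN = 0.62 × 32.618 = 20.223 N.
Net force along the incline is 21.744 − 20.223 = 1.521 N, so a = 1.521 / 4 = 0.3802 m/s².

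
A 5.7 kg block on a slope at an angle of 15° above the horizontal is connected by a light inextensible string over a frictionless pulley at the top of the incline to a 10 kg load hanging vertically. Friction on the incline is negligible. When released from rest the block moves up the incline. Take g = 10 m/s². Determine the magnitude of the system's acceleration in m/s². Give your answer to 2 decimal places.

For the block on the incline: the weight component along the slope is m₁g sin 15° = 5.7 × 10 × 0.2588 = 14.752 N and the normal force is N = m₁g cos 15° = 55.058 N.
Newton's second law for the block (up-slope positive): T − 14.752 = 5.7 a. For the hanging load (downward positive): 10 × 10 − T = 10 a.
Adding the two equations eliminates T: 85.248 = 15.7 a, so a = 5.4298 m/s².

5.43 m/s²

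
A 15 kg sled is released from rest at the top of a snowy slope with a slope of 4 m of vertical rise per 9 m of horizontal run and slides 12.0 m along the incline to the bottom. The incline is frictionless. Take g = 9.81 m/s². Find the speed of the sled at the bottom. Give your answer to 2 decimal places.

The weight component along the incline is mg sin 23.96° = 59.763 N and the normal force is N = mg cos 23.96° = 134.467 N.
With no friction, a = g sin 23.96° = 3.9842 m/s².
Starting from rest over a distance of 12.0 m, v² = 2aL = 2 × 3.9842 × 12.0 = 95.6208, so v = 9.7786 m/s.

9.78 m/s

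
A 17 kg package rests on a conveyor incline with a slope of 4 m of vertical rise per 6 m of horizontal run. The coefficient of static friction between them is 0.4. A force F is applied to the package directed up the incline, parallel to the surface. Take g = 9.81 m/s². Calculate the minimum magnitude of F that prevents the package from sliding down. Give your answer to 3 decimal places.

37.003 N

The normal force is N = mg cos 33.69° = 138.761 N. With F at its minimum the package is on the verge of sliding down, so static friction is at its maximum μ_s N = 0.4 × 138.761 = 55.504 N and acts up the slope.
Equilibrium along the incline: F + μ_s N = mg sin 33.69°, so F = 92.507 − 55.504 = 37.003 N.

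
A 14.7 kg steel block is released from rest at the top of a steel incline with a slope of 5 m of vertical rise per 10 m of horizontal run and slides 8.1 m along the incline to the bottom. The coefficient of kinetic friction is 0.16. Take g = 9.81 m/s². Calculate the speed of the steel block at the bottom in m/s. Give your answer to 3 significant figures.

6.95 m/s

The weight component along the incline is mg sin 26.57° = 64.491 N and the normal force is N = mg cos 26.57° = 128.983 N.
Friction up the slope is f = μN = 0.16 × 128.983 = 20.637 N, so the net downslope force is 64.491 − 20.637 = 43.854 N and a = 43.854 / 14.7 = 2.9833 m/s².
Starting from rest over a distance of 8.1 m, v² = 2aL = 2 × 2.9833 × 8.1 = 48.3295, so v = 6.9519 m/s.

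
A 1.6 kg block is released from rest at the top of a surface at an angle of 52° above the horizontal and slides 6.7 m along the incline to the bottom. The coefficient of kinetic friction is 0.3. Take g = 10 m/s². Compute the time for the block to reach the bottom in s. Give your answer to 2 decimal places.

1.49 s

The weight component along the incline is mg sin 52° = 12.608 N and the normal force is N = mg cos 52° = 9.851 N.
Friction up the slope is f = μN = 0.3 × 9.851 = 2.955 N, so the net downslope force is 12.608 − 2.955 = 9.653 N and a = 9.653 / 1.6 = 6.0331 m/s².
Starting from rest, L = ½at², so t = √(2L/a) = √(2 × 6.7 / 6.0331) = 1.4903 s.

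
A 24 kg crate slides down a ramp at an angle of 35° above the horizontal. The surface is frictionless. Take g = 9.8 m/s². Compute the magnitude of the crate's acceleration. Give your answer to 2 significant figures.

5.6 m/s²

Resolving the weight along the incline: the component pulling the crate down the slope is mg sin 35° = 24 × 9.8 × 0.5736 = 134.911 N, and the normal force is N = mg cos 35° = 24 × 9.8 × 0.8192 = 192.676 N.
With no friction the net force along the incline is 134.911 N, so a = g sin 35° = 134.911 / 24 = 5.6213 m/s².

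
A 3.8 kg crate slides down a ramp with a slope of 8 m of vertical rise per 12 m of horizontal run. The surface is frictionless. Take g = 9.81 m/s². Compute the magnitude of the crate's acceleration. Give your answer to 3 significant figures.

5.44 m/s²

Resolving the weight along the incline: the component pulling the crate down the slope is mg sin 33.69° = 3.8 × 9.81 × 0.5547 = 20.678 N, and the normal force is N = mg cos 33.69° = 3.8 × 9.81 × 0.8321 = 31.019 N.
With no friction the net force along the incline is 20.678 N, so a = g sin 33.69° = 20.678 / 3.8 = 5.4416 m/s².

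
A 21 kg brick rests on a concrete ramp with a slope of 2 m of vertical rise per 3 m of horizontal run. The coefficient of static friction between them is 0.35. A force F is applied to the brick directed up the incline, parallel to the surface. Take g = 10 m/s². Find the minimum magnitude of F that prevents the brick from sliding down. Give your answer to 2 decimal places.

55.33 N

The normal force is N = mg cos 33.69° = 174.731 N. With F at its minimum the brick is on the verge of sliding down, so static friction is at its maximum μ_s N = 0.35 × 174.731 = 61.156 N and acts up the slope.
Equilibrium along the incline: F + μ_s N = mg sin 33.69°, so F = 116.487 − 61.156 = 55.331 N.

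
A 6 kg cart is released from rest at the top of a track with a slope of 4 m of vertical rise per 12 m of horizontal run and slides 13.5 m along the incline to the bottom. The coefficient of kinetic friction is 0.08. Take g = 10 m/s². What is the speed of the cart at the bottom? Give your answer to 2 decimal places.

The weight component along the incline is mg sin 18.43° = 18.974 N and the normal force is N = mg cos 18.43° = 56.921 N.
Friction up the slope is f = μN = 0.08 × 56.921 = 4.554 N, so the net downslope force is 18.974 − 4.554 = 14.420 N and a = 14.420 / 6 = 2.4033 m/s².
Starting from rest over a distance of 13.5 m, v² = 2aL = 2 × 2.4033 × 13.5 = 64.8891, so v = 8.0554 m/s.

8.06 m/s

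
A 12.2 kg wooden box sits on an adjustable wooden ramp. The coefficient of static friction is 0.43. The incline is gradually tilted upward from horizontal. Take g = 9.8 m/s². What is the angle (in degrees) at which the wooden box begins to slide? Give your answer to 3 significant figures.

At the threshold of sliding, static friction is at its maximum μ_s N and exactly balances the weight component along the incline: mg sin θ = μ_s mg cos θ.
Hence tan θ = μ_s = 0.43, so θ = arctan(0.43) = 23.2677°.

23.3°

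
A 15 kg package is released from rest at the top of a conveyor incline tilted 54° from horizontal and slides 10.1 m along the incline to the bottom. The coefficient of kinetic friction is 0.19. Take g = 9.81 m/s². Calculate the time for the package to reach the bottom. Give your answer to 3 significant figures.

1.72 s

The weight component along the incline is mg sin 54° = 119.047 N and the normal force is N = mg cos 54° = 86.493 N.
Friction up the slope is f = μN = 0.19 × 86.493 = 16.434 N, so the net downslope force is 119.047 − 16.434 = 102.613 N and a = 102.613 / 15 = 6.8409 m/s².
Starting from rest, L = ½at², so t = √(2L/a) = √(2 × 10.1 / 6.8409) = 1.7184 s.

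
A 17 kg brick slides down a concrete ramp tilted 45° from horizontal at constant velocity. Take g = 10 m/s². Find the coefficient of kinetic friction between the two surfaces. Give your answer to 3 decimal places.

1.000

At constant velocity the net force along the incline is zero: mg sin 45° = μ mg cos 45°.
So μ = tan 45° = 0.7071 / 0.7071 = 1.0000.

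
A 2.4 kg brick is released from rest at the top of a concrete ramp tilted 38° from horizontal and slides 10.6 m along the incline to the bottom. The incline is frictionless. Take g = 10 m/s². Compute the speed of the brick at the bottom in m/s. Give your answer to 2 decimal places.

The weight component along the incline is mg sin 38° = 14.776 N and the normal force is N = mg cos 38° = 18.912 N.
With no friction, a = g sin 38° = 6.1566 m/s².
Starting from rest over a distance of 10.6 m, v² = 2aL = 2 × 6.1566 × 10.6 = 130.5199, so v = 11.4245 m/s.

11.42 m/s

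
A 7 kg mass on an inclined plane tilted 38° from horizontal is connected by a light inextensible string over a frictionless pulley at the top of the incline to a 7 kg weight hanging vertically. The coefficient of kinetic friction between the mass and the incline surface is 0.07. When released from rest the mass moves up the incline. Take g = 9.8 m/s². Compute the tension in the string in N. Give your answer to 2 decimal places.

57.31 N

For the mass on the incline: the weight component along the slope is m₁g sin 38° = 7 × 9.8 × 0.6157 = 42.237 N and the normal force is N = m₁g cos 38° = 54.058 N.
Kinetic friction opposes the mass's motion up the incline: f = μN = 0.07 × 54.058 = 3.784 N acting down the slope.
Newton's second law for the mass (up-slope positive): T − 42.237 − 3.784 = 7 a. For the hanging weight (downward positive): 7 × 9.8 − T = 7 a.
Adding the two equations eliminates T: 22.579 = 14 a, so a = 1.6128 m/s².
Then from the hanging weight's equation, T = 7 × (9.8 − 1.6128) = 57.310 N.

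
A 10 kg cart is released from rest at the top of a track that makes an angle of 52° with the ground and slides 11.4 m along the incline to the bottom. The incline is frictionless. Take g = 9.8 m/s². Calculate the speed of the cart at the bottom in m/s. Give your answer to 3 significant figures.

13.3 m/s

The weight component along the incline is mg sin 52° = 77.225 N and the normal force is N = mg cos 52° = 60.335 N.
With no friction, a = g sin 52° = 7.7225 m/s².
Starting from rest over a distance of 11.4 m, v² = 2aL = 2 × 7.7225 × 11.4 = 176.0730, so v = 13.2693 m/s.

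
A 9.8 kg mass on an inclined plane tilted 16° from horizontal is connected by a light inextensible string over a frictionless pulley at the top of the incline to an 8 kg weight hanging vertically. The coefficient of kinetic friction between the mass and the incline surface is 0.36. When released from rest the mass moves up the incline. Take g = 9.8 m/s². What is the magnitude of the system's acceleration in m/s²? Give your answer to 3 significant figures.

For the mass on the incline: the weight component along the slope is m₁g sin 16° = 9.8 × 9.8 × 0.2756 = 26.469 N and the normal force is N = m₁g cos 16° = 92.320 N.
Kinetic friction opposes the mass's motion up the incline: f = μN = 0.36 × 92.320 = 33.235 N acting down the slope.
Newton's second law for the mass (up-slope positive): T − 26.469 − 33.235 = 9.8 a. For the hanging weight (downward positive): 8 × 9.8 − T = 8 a.
Adding the two equations eliminates T: 18.696 = 17.8 a, so a = 1.0503 m/s².

1.05 m/s²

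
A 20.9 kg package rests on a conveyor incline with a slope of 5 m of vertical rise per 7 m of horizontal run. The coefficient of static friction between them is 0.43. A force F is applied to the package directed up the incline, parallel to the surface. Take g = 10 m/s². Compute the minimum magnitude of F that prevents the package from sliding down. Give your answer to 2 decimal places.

48.35 N

The normal force is N = mg cos 35.54° = 170.070 N. With F at its minimum the package is on the verge of sliding down, so static friction is at its maximum μ_s N = 0.43 × 170.070 = 73.130 N and acts up the slope.
Equilibrium along the incline: F + μ_s N = mg sin 35.54°, so F = 121.479 − 73.130 = 48.349 N.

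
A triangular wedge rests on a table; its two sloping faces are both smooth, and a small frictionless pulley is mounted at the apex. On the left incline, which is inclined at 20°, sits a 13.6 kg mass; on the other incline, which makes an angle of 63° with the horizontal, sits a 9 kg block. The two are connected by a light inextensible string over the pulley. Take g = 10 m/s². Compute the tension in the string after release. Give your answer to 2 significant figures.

Resolve each weight along its own incline: the 13.6 kg mass has component 13.6 × 10 × sin 20° = 46.515 N down its slope, and the 9 kg mass has 9 × 10 × sin 63° = 80.191 N down its slope.
The 9 kg side's 80.191 N exceeds the other side's 46.515 N, so that mass slides down and the 13.6 kg mass slides up. Taking that direction as positive, Newton's second law for the whole system gives 80.191 − 46.515 = (13.6 + 9) a, so a = 33.676 / 22.6 = 1.4901 m/s².
For the 13.6 kg mass (up-slope positive): T − 46.515 = 13.6 × 1.4901, so T = 66.780 N.

67 N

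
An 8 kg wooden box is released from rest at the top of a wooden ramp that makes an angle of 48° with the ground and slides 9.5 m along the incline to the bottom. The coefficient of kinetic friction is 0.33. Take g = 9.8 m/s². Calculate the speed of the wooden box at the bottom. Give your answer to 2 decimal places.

The weight component along the incline is mg sin 48° = 58.263 N and the normal force is N = mg cos 48° = 52.460 N.
Friction up the slope is f = μN = 0.33 × 52.460 = 17.312 N, so the net downslope force is 58.263 − 17.312 = 40.951 N and a = 40.951 / 8 = 5.1189 m/s².
Starting from rest over a distance of 9.5 m, v² = 2aL = 2 × 5.1189 × 9.5 = 97.2591, so v = 9.8620 m/s.

9.86 m/s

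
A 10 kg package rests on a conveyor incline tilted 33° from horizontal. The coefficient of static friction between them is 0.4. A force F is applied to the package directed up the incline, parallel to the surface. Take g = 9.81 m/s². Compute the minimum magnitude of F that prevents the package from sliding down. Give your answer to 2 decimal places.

The normal force is N = mg cos 33° = 82.274 N. With F at its minimum the package is on the verge of sliding down, so static friction is at its maximum μ_s N = 0.4 × 82.274 = 32.910 N and acts up the slope.
Equilibrium along the incline: F + μ_s N = mg sin 33°, so F = 53.429 − 32.910 = 20.519 N.

20.52 N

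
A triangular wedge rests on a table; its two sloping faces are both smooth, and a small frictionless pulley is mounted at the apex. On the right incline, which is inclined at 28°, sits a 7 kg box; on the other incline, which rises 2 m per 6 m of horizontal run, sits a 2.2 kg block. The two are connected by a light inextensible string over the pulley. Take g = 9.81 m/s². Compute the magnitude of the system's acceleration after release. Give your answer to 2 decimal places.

2.76 m/s²

Resolve each weight along its own incline: the 7 kg mass has component 7 × 9.81 × sin 28° = 32.239 N down its slope, and the 2.2 kg mass has 2.2 × 9.81 × sin 18.43° = 6.825 N down its slope.
The 7 kg side's 32.239 N exceeds the other side's 6.825 N, so that mass slides down and the 2.2 kg mass slides up. Taking that direction as positive, Newton's second law for the whole system gives 32.239 − 6.825 = (7 + 2.2) a, so a = 25.414 / 9.2 = 2.7624 m/s².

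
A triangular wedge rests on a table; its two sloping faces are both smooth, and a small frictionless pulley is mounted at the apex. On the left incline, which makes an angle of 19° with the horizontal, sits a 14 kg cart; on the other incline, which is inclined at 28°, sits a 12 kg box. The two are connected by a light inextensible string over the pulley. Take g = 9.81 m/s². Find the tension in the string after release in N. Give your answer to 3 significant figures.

Resolve each weight along its own incline: the 14 kg mass has component 14 × 9.81 × sin 19° = 44.714 N down its slope, and the 12 kg mass has 12 × 9.81 × sin 28° = 55.266 N down its slope.
The 12 kg side's 55.266 N exceeds the other side's 44.714 N, so that mass slides down and the 14 kg mass slides up. Taking that direction as positive, Newton's second law for the whole system gives 55.266 − 44.714 = (14 + 12) a, so a = 10.552 / 26 = 0.4058 m/s².
For the 14 kg mass (up-slope positive): T − 44.714 = 14 × 0.4058, so T = 50.395 N.

50.4 N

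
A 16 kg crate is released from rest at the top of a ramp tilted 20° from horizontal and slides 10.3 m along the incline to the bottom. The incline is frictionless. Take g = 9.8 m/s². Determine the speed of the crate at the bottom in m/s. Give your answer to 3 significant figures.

The weight component along the incline is mg sin 20° = 53.629 N and the normal force is N = mg cos 20° = 147.344 N.
With no friction, a = g sin 20° = 3.3518 m/s².
Starting from rest over a distance of 10.3 m, v² = 2aL = 2 × 3.3518 × 10.3 = 69.0471, so v = 8.3095 m/s.

8.31 m/s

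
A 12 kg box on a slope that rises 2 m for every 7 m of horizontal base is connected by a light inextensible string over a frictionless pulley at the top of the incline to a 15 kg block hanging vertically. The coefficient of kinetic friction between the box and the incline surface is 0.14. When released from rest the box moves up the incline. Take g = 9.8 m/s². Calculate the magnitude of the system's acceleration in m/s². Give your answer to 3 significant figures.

3.66 m/s²

For the box on the incline: the weight component along the slope is m₁g sin 15.95° = 12 × 9.8 × 0.2747 = 32.305 N and the normal force is N = m₁g cos 15.95° = 113.075 N.
Kinetic friction opposes the box's motion up the incline: f = μN = 0.14 × 113.075 = 15.831 N acting down the slope.
Newton's second law for the box (up-slope positive): T − 32.305 − 15.831 = 12 a. For the hanging block (downward positive): 15 × 9.8 − T = 15 a.
Adding the two equations eliminates T: 98.864 = 27 a, so a = 3.6616 m/s².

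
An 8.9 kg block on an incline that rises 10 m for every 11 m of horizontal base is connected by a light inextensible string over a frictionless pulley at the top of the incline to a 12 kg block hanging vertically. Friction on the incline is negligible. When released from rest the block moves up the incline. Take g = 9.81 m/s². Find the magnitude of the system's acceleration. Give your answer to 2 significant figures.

For the block on the incline: the weight component along the slope is m₁g sin 42.27° = 8.9 × 9.81 × 0.6727 = 58.733 N and the normal force is N = m₁g cos 42.27° = 64.603 N.
Newton's second law for the block (up-slope positive): T − 58.733 = 8.9 a. For the hanging block (downward positive): 12 × 9.81 − T = 12 a.
Adding the two equations eliminates T: 58.987 = 20.9 a, so a = 2.8223 m/s².

2.8 m/s²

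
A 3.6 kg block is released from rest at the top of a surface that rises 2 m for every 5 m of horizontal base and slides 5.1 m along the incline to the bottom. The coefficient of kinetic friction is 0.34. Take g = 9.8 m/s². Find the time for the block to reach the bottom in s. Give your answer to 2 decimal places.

The weight component along the incline is mg sin 21.80° = 13.103 N and the normal force is N = mg cos 21.80° = 32.757 N.
Friction up the slope is f = μN = 0.34 × 32.757 = 11.137 N, so the net downslope force is 13.103 − 11.137 = 1.966 N and a = 1.966 / 3.6 = 0.5461 m/s².
Starting from rest, L = ½at², so t = √(2L/a) = √(2 × 5.1 / 0.5461) = 4.3218 s.

4.32 s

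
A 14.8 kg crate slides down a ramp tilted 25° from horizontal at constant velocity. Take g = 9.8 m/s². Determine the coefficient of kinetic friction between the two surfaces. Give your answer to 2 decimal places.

0.47

At constant velocity the net force along the incline is zero: mg sin 25° = μ mg cos 25°.
So μ = tan 25° = 0.4226 / 0.9063 = 0.4663.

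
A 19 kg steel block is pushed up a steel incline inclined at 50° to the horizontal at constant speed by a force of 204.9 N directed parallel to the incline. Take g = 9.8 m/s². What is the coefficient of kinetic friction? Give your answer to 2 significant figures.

0.52

At constant speed ΣF = 0 along the incline. The applied 204.9 N acts up the slope; the weight component mg sin 50° = 142.637 N and kinetic friction μN both act down the slope.
So 204.9 = 142.637 + μ × 119.687, giving μ = (204.9 − 142.637) / 119.687 = 0.5202.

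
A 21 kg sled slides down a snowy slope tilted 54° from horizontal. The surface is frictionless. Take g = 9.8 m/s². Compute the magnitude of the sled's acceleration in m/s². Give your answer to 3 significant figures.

Resolving the weight along the incline: the component pulling the sled down the slope is mg sin 54° = 21 × 9.8 × 0.8090 = 166.492 N, and the normal force is N = mg cos 54° = 21 × 9.8 × 0.5878 = 120.969 N.
With no friction the net force along the incline is 166.492 N, so a = g sin 54° = 166.492 / 21 = 7.9282 m/s².

7.93 m/s²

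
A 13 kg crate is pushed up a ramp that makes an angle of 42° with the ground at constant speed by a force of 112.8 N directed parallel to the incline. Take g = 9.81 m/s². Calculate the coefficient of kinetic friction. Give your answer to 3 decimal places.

At constant speed ΣF = 0 along the incline. The applied 112.8 N acts up the slope; the weight component mg sin 42° = 85.334 N and kinetic friction μN both act down the slope.
So 112.8 = 85.334 + μ × 94.773, giving μ = (112.8 − 85.334) / 94.773 = 0.2898.

0.290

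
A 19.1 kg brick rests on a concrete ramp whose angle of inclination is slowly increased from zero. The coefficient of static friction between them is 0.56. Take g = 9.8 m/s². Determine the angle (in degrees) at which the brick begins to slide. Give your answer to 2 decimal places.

At the threshold of sliding, static friction is at its maximum μ_s N and exactly balances the weight component along the incline: mg sin θ = μ_s mg cos θ.
Hence tan θ = μ_s = 0.56, so θ = arctan(0.56) = 29.2488°.

29.25°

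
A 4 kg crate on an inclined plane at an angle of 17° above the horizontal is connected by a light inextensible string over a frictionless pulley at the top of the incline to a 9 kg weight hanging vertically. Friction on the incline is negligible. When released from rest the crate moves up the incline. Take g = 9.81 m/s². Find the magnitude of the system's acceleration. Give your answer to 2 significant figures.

5.9 m/s²

For the crate on the incline: the weight component along the slope is m₁g sin 17° = 4 × 9.81 × 0.2924 = 11.474 N and the normal force is N = m₁g cos 17° = 37.525 N.
Newton's second law for the crate (up-slope positive): T − 11.474 = 4 a. For the hanging weight (downward positive): 9 × 9.81 − T = 9 a.
Adding the two equations eliminates T: 76.816 = 13 a, so a = 5.9089 m/s².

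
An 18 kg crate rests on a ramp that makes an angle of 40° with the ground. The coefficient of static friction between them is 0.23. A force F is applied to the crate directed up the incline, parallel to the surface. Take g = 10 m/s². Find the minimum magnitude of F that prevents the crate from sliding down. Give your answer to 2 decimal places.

The normal force is N = mg cos 40° = 137.888 N. With F at its minimum the crate is on the verge of sliding down, so static friction is at its maximum μ_s N = 0.23 × 137.888 = 31.714 N and acts up the slope.
Equilibrium along the incline: F + μ_s N = mg sin 40°, so F = 115.702 − 31.714 = 83.988 N.

83.99 N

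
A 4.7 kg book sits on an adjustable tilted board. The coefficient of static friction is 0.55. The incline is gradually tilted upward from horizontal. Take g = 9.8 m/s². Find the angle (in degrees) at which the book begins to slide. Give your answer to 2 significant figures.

29°

At the threshold of sliding, static friction is at its maximum μ_s N and exactly balances the weight component along the incline: mg sin θ = μ_s mg cos θ.
Hence tan θ = μ_s = 0.55, so θ = arctan(0.55) = 28.8108°.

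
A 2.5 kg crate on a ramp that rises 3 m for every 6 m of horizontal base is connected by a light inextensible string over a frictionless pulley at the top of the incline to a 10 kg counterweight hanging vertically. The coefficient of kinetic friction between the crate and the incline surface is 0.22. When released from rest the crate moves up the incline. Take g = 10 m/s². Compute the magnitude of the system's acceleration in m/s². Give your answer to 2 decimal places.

For the crate on the incline: the weight component along the slope is m₁g sin 26.57° = 2.5 × 10 × 0.4472 = 11.180 N and the normal force is N = m₁g cos 26.57° = 22.361 N.
Kinetic friction opposes the crate's motion up the incline: f = μN = 0.22 × 22.361 = 4.919 N acting down the slope.
Newton's second law for the crate (up-slope positive): T − 11.180 − 4.919 = 2.5 a. For the hanging counterweight (downward positive): 10 × 10 − T = 10 a.
Adding the two equations eliminates T: 83.901 = 12.5 a, so a = 6.7121 m/s².

6.71 m/s²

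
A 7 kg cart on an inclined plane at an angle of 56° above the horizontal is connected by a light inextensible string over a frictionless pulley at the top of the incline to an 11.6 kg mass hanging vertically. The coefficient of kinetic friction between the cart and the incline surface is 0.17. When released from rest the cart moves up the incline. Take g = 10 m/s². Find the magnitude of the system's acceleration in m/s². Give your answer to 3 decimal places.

For the cart on the incline: the weight component along the slope is m₁g sin 56° = 7 × 10 × 0.8290 = 58.030 N and the normal force is N = m₁g cos 56° = 39.144 N.
Kinetic friction opposes the cart's motion up the incline: f = μN = 0.17 × 39.144 = 6.654 N acting down the slope.
Newton's second law for the cart (up-slope positive): T − 58.030 − 6.654 = 7 a. For the hanging mass (downward positive): 11.6 × 10 − T = 11.6 a.
Adding the two equations eliminates T: 51.316 = 18.6 a, so a = 2.7589 m/s².

2.759 m/s²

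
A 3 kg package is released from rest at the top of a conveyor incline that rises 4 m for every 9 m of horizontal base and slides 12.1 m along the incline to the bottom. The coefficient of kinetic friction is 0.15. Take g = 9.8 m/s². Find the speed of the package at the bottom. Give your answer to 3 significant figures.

The weight component along the incline is mg sin 23.96° = 11.940 N and the normal force is N = mg cos 23.96° = 26.866 N.
Friction up the slope is f = μN = 0.15 × 26.866 = 4.030 N, so the net downslope force is 11.940 − 4.030 = 7.910 N and a = 7.910 / 3 = 2.6367 m/s².
Starting from rest over a distance of 12.1 m, v² = 2aL = 2 × 2.6367 × 12.1 = 63.8081, so v = 7.9880 m/s.

7.99 m/s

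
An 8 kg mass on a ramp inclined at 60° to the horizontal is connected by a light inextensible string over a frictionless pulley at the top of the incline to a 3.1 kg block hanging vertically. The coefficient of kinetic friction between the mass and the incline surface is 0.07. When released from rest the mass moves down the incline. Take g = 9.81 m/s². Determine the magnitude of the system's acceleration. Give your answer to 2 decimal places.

3.14 m/s²

For the mass on the incline: the weight component along the slope is m₁g sin 60° = 8 × 9.81 × 0.8660 = 67.964 N and the normal force is N = m₁g cos 60° = 39.240 N.
Kinetic friction opposes the mass's motion down the incline: f = μN = 0.07 × 39.240 = 2.747 N acting up the slope.
Newton's second law for the mass (down-slope positive): 67.964 − 2.747 − T = 8 a. For the hanging block (upward positive): T − 3.1 × 9.81 = 3.1 a.
Adding the two equations eliminates T: 34.806 = 11.1 a, so a = 3.1357 m/s².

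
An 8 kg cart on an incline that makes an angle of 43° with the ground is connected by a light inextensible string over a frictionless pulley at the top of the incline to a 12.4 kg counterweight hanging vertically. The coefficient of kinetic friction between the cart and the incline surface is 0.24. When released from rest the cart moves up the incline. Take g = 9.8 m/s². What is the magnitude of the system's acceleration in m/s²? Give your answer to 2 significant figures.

2.7 m/s²

For the cart on the incline: the weight component along the slope is m₁g sin 43° = 8 × 9.8 × 0.6820 = 53.469 N and the normal force is N = m₁g cos 43° = 57.338 N.
Kinetic friction opposes the cart's motion up the incline: f = μN = 0.24 × 57.338 = 13.761 N acting down the slope.
Newton's second law for the cart (up-slope positive): T − 53.469 − 13.761 = 8 a. For the hanging counterweight (downward positive): 12.4 × 9.8 − T = 12.4 a.
Adding the two equations eliminates T: 54.290 = 20.4 a, so a = 2.6613 m/s².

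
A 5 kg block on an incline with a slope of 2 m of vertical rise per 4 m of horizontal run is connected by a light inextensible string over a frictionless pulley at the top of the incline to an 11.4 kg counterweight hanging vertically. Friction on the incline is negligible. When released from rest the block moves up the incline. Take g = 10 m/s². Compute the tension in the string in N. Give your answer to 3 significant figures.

50.3 N

For the block on the incline: the weight component along the slope is m₁g sin 26.57° = 5 × 10 × 0.4472 = 22.360 N and the normal force is N = m₁g cos 26.57° = 44.721 N.
Newton's second law for the block (up-slope positive): T − 22.360 = 5 a. For the hanging counterweight (downward positive): 11.4 × 10 − T = 11.4 a.
Adding the two equations eliminates T: 91.640 = 16.4 a, so a = 5.5878 m/s².
Then from the hanging counterweight's equation, T = 11.4 × (10 − 5.5878) = 50.299 N.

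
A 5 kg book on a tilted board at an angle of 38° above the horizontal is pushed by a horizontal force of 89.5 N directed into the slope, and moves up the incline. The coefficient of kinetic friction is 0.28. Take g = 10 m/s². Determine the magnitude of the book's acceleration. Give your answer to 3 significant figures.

The horizontal push has components F cos 38° = 89.5 × 0.7880 = 70.526 N up the incline and F sin 38° = 89.5 × 0.6157 = 55.105 N pressing into the surface.
The normal force is therefore N = mg cos 38° + F sin 38° = 39.400 + 55.105 = 94.505 N, and kinetic friction down the slope is μN = 0.28 × 94.505 = 26.461 N.
Along the incline: F cos 38° − mg sin 38° − μN = ma, so 70.526 − 30.785 − 26.461 = 5 a, giving a = 2.6560 m/s².

2.66 m/s²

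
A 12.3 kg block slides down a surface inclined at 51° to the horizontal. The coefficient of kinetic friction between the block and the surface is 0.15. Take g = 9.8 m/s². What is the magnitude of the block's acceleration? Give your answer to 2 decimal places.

6.69 m/s²

Resolving the weight along the incline: the component pulling the block down the slope is mg sin 51° = 12.3 × 9.8 × 0.7771 = 93.672 N, and the normal force is N = mg cos 51° = 12.3 × 9.8 × 0.6293 = 75.856 N.
Kinetic friction acts up the slope with magnitude f = μN = 0.15 × 75.856 = 11.378 N.
Net force along the incline is 93.672 − 11.378 = 82.294 N, so a = 82.294 / 12.3 = 6.6906 m/s².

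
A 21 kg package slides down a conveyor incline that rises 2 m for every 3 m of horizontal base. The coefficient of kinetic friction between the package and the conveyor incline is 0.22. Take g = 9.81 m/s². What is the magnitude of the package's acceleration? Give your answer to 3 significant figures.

3.65 m/s²

Resolving the weight along the incline: the component pulling the package down the slope is mg sin 33.69° = 21 × 9.81 × 0.5547 = 114.274 N, and the normal force is N = mg cos 33.69° = 21 × 9.81 × 0.8321 = 171.421 N.
Kinetic friction acts up the slope with magnitude f = μN = 0.22 × 171.421 = 37.713 N.
Net force along the incline is 114.274 − 37.713 = 76.561 N, so a = 76.561 / 21 = 3.6458 m/s².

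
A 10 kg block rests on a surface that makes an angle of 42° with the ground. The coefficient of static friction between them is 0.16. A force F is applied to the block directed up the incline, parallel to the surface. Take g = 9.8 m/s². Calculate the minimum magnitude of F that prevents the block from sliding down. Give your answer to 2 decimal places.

53.92 N

The normal force is N = mg cos 42° = 72.828 N. With F at its minimum the block is on the verge of sliding down, so static friction is at its maximum μ_s N = 0.16 × 72.828 = 11.652 N and acts up the slope.
Equilibrium along the incline: F + μ_s N = mg sin 42°, so F = 65.575 − 11.652 = 53.923 N.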